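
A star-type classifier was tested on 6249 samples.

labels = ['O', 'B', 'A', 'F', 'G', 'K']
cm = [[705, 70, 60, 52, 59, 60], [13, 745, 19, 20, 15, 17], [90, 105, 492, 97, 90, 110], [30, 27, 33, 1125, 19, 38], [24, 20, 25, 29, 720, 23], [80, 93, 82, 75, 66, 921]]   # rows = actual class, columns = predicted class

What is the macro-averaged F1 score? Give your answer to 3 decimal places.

Per-class F1 score (2·TP/(2·TP+FP+FN)):
  O: TP=705, FP=13+90+30+24+80=237, FN=70+60+52+59+60=301 → 1410/1948 = 0.7238
  B: TP=745, FP=70+105+27+20+93=315, FN=13+19+20+15+17=84 → 1490/1889 = 0.7888
  A: TP=492, FP=60+19+33+25+82=219, FN=90+105+97+90+110=492 → 984/1695 = 0.5805
  F: TP=1125, FP=52+20+97+29+75=273, FN=30+27+33+19+38=147 → 2250/2670 = 0.8427
  G: TP=720, FP=59+15+90+19+66=249, FN=24+20+25+29+23=121 → 1440/1810 = 0.7956
  K: TP=921, FP=60+17+110+38+23=248, FN=80+93+82+75+66=396 → 1842/2486 = 0.7409
Macro-F1 score = mean = (0.7238 + 0.7888 + 0.5805 + 0.8427 + 0.7956 + 0.7409) / 6 = 0.745

0.745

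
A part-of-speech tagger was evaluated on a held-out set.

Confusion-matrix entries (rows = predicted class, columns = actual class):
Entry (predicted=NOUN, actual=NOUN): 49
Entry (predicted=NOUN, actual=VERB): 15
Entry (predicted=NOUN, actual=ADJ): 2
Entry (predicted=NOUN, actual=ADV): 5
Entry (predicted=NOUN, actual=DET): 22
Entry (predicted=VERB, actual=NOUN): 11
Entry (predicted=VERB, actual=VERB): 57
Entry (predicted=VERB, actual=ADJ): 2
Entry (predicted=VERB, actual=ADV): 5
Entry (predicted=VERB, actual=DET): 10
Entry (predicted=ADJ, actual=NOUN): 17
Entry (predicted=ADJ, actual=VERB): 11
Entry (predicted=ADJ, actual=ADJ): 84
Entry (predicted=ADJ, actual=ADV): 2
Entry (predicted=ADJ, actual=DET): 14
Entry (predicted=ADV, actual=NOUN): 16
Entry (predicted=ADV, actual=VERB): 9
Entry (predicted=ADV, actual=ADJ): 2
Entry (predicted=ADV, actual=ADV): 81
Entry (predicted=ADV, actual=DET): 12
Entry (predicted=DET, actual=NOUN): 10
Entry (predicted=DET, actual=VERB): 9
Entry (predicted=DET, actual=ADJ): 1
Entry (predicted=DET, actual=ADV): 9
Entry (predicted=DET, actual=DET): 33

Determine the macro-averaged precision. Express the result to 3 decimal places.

0.612

Per-class precision (TP/(TP+FP)):
  NOUN: TP=49, FP=15+2+5+22=44 → 49/93 = 0.5269
  VERB: TP=57, FP=11+2+5+10=28 → 57/85 = 0.6706
  ADJ: TP=84, FP=17+11+2+14=44 → 84/128 = 0.6563
  ADV: TP=81, FP=16+9+2+12=39 → 81/120 = 0.6750
  DET: TP=33, FP=10+9+1+9=29 → 33/62 = 0.5323
Macro-precision = mean = (0.5269 + 0.6706 + 0.6563 + 0.6750 + 0.5323) / 5 = 0.612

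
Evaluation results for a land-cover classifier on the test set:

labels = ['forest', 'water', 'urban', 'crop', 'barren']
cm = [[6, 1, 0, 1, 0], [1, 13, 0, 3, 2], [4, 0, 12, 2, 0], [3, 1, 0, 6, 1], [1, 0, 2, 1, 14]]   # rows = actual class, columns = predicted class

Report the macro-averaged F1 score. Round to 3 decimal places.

0.667

Per-class F1 score (2·TP/(2·TP+FP+FN)):
  forest: TP=6, FP=1+4+3+1=9, FN=1+0+1+0=2 → 12/23 = 0.5217
  water: TP=13, FP=1+0+1+0=2, FN=1+0+3+2=6 → 26/34 = 0.7647
  urban: TP=12, FP=0+0+0+2=2, FN=4+0+2+0=6 → 24/32 = 0.7500
  crop: TP=6, FP=1+3+2+1=7, FN=3+1+0+1=5 → 12/24 = 0.5000
  barren: TP=14, FP=0+2+0+1=3, FN=1+0+2+1=4 → 28/35 = 0.8000
Macro-F1 score = mean = (0.5217 + 0.7647 + 0.7500 + 0.5000 + 0.8000) / 5 = 0.667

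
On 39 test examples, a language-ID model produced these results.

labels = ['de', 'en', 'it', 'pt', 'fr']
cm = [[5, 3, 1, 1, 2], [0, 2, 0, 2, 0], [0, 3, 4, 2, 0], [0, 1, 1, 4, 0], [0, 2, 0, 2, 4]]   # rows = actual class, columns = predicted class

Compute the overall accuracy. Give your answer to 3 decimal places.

Accuracy = trace / total = (5+2+4+4+4=19) / 39 = 19/39 = 0.487

0.487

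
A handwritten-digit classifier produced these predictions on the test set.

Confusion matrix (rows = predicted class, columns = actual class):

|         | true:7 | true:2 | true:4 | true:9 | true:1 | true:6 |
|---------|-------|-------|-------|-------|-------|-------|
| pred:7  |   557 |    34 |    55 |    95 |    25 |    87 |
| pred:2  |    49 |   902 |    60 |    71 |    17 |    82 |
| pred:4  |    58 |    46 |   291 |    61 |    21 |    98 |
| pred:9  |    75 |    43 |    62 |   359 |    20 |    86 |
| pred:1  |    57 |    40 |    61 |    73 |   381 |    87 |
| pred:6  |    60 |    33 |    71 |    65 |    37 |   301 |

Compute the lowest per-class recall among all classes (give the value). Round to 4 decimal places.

0.4062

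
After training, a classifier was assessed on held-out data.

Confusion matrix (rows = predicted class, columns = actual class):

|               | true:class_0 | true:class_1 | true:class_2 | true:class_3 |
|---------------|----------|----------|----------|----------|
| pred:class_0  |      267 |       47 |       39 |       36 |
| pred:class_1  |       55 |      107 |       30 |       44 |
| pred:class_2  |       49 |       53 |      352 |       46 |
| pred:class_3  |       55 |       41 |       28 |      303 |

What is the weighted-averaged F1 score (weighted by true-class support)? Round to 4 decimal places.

0.6608

Per-class F1 score (2·TP/(2·TP+FP+FN)):
  class_0: TP=267, FP=47+39+36=122, FN=55+49+55=159 → 534/815 = 0.65521
  class_1: TP=107, FP=55+30+44=129, FN=47+53+41=141 → 214/484 = 0.44215
  class_2: TP=352, FP=49+53+46=148, FN=39+30+28=97 → 704/949 = 0.74183
  class_3: TP=303, FP=55+41+28=124, FN=36+44+46=126 → 606/856 = 0.70794
Weighted-F1 score = Σ (supportᵢ/N)·F1 scoreᵢ with N=1552: (426/1552)·0.65521 + (248/1552)·0.44215 + (449/1552)·0.74183 + (429/1552)·0.70794 = 0.6608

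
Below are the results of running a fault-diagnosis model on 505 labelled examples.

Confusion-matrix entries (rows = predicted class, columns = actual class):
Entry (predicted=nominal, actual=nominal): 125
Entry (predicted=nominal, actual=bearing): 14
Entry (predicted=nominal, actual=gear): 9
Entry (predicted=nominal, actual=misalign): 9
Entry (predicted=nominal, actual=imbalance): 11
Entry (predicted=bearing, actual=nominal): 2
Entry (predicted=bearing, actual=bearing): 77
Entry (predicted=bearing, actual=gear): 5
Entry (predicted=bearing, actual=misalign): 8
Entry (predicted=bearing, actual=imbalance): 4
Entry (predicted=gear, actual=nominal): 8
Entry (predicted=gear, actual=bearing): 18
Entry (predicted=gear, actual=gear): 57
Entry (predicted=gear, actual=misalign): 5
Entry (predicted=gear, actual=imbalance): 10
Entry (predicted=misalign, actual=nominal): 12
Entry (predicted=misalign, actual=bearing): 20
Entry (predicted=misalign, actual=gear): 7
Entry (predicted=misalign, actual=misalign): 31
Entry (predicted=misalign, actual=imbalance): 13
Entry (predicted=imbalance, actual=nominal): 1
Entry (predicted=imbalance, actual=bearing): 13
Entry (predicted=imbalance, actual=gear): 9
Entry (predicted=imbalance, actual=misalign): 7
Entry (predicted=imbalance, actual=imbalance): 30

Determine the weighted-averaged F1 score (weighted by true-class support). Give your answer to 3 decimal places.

Per-class F1 score (2·TP/(2·TP+FP+FN)):
  nominal: TP=125, FP=14+9+9+11=43, FN=2+8+12+1=23 → 250/316 = 0.7911
  bearing: TP=77, FP=2+5+8+4=19, FN=14+18+20+13=65 → 154/238 = 0.6471
  gear: TP=57, FP=8+18+5+10=41, FN=9+5+7+9=30 → 114/185 = 0.6162
  misalign: TP=31, FP=12+20+7+13=52, FN=9+8+5+7=29 → 62/143 = 0.4336
  imbalance: TP=30, FP=1+13+9+7=30, FN=11+4+10+13=38 → 60/128 = 0.4688
Weighted-F1 score = Σ (supportᵢ/N)·F1 scoreᵢ with N=505: (148/505)·0.7911 + (142/505)·0.6471 + (87/505)·0.6162 + (60/505)·0.4336 + (68/505)·0.4688 = 0.635

0.635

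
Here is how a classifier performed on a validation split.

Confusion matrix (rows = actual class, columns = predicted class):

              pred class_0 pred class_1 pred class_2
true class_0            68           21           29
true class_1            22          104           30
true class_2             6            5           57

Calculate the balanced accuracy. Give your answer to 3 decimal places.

0.694

Balanced accuracy = mean of per-class recall.
  class_0: recall = 68/118 = 0.5763
  class_1: recall = 104/156 = 0.6667
  class_2: recall = 57/68 = 0.8382
Mean = (0.5763 + 0.6667 + 0.8382) / 3 = 0.694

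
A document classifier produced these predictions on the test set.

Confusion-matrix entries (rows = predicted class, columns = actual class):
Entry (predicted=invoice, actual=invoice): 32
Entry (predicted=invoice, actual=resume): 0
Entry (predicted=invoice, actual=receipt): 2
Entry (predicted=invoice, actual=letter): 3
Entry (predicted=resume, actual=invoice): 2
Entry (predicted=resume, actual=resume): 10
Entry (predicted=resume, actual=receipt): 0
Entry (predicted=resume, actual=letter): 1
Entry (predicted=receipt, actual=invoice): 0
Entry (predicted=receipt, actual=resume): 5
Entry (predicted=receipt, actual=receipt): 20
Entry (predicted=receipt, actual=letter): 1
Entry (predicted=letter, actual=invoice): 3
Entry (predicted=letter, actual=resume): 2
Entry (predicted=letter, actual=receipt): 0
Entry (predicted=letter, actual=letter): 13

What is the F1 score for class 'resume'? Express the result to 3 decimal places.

0.667

F1 score = 2·TP/(2·TP+FP+FN).
resume: TP=10, FP=2+0+1=3, FN=0+5+2=7 → 20/30 = 0.6667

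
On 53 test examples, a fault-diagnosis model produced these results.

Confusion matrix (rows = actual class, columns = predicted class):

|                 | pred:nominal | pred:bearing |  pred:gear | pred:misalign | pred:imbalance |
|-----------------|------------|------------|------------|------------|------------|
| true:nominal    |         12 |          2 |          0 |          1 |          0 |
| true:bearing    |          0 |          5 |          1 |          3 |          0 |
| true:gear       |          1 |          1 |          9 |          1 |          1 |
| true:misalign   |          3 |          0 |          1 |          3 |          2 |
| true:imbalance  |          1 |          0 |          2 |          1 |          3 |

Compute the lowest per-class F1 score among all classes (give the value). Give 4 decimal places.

Per-class F1 score (2·TP/(2·TP+FP+FN)):
  nominal: TP=12, FP=0+1+3+1=5, FN=2+0+1+0=3 → 24/32 = 0.75000
  bearing: TP=5, FP=2+1+0+0=3, FN=0+1+3+0=4 → 10/17 = 0.58824
  gear: TP=9, FP=0+1+1+2=4, FN=1+1+1+1=4 → 18/26 = 0.69231
  misalign: TP=3, FP=1+3+1+1=6, FN=3+0+1+2=6 → 6/18 = 0.33333
  imbalance: TP=3, FP=0+0+1+2=3, FN=1+0+2+1=4 → 6/13 = 0.46154
Lowest is class 'misalign' with F1 score = 0.3333.

0.3333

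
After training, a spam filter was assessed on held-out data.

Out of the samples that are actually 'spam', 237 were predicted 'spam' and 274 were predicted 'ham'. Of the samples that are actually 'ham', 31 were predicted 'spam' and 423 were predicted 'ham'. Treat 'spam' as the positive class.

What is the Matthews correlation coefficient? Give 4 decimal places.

MCC = (TP·TN − FP·FN) / √((TP+FP)(TP+FN)(TN+FP)(TN+FN))
Numerator = 237·423 − 31·274 = 91757
Denominator = √(268·511·454·697) = √43335551224 = 208171.9271
MCC = 91757 / 208171.9271 = 0.4408

0.4408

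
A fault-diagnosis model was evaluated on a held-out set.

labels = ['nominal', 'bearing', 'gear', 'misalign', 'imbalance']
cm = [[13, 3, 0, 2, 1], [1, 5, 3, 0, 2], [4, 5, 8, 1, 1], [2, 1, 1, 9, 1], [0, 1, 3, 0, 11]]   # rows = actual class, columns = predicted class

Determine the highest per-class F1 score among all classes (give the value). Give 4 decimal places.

Per-class F1 score (2·TP/(2·TP+FP+FN)):
  nominal: TP=13, FP=1+4+2+0=7, FN=3+0+2+1=6 → 26/39 = 0.66667
  bearing: TP=5, FP=3+5+1+1=10, FN=1+3+0+2=6 → 10/26 = 0.38462
  gear: TP=8, FP=0+3+1+3=7, FN=4+5+1+1=11 → 16/34 = 0.47059
  misalign: TP=9, FP=2+0+1+0=3, FN=2+1+1+1=5 → 18/26 = 0.69231
  imbalance: TP=11, FP=1+2+1+1=5, FN=0+1+3+0=4 → 22/31 = 0.70968
Highest is class 'imbalance' with F1 score = 0.7097.

0.7097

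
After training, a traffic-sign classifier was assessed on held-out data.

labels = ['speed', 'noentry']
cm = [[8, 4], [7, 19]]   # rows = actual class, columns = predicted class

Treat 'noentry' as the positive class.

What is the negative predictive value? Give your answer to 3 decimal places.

NPV = TN/(TN+FN) = 8/(8+7) = 0.533

0.533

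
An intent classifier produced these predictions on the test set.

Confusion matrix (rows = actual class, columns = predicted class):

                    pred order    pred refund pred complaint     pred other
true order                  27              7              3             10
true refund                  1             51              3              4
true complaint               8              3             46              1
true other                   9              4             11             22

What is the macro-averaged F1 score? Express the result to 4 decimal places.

0.6750

Per-class F1 score (2·TP/(2·TP+FP+FN)):
  order: TP=27, FP=1+8+9=18, FN=7+3+10=20 → 54/92 = 0.58696
  refund: TP=51, FP=7+3+4=14, FN=1+3+4=8 → 102/124 = 0.82258
  complaint: TP=46, FP=3+3+11=17, FN=8+3+1=12 → 92/121 = 0.76033
  other: TP=22, FP=10+4+1=15, FN=9+4+11=24 → 44/83 = 0.53012
Macro-F1 score = mean = (0.58696 + 0.82258 + 0.76033 + 0.53012) / 4 = 0.6750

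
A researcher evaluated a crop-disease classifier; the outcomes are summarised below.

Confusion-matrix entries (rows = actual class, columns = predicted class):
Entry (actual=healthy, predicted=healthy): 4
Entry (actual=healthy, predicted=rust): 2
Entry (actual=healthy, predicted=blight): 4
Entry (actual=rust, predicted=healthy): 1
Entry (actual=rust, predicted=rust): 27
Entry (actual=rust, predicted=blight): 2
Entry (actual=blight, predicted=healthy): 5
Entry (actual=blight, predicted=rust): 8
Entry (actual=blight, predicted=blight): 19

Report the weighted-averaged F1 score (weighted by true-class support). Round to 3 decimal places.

Per-class F1 score (2·TP/(2·TP+FP+FN)):
  healthy: TP=4, FP=1+5=6, FN=2+4=6 → 8/20 = 0.4000
  rust: TP=27, FP=2+8=10, FN=1+2=3 → 54/67 = 0.8060
  blight: TP=19, FP=4+2=6, FN=5+8=13 → 38/57 = 0.6667
Weighted-F1 score = Σ (supportᵢ/N)·F1 scoreᵢ with N=72: (10/72)·0.4000 + (30/72)·0.8060 + (32/72)·0.6667 = 0.688

0.688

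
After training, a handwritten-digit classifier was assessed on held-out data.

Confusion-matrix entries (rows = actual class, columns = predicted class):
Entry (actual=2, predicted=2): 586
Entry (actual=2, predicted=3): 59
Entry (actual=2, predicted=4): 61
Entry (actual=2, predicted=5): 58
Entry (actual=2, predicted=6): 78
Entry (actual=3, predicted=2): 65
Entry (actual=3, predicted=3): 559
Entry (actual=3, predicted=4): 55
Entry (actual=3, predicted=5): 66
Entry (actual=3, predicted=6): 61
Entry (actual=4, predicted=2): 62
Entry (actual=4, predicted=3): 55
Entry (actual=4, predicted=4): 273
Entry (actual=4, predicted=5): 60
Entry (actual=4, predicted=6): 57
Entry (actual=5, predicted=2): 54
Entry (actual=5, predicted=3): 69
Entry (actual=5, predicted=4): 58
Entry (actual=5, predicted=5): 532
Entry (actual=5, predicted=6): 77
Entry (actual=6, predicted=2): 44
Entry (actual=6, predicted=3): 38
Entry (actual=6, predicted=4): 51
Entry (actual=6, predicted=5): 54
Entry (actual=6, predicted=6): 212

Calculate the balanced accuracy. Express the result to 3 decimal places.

Balanced accuracy = mean of per-class recall.
  2: recall = 586/842 = 0.6960
  3: recall = 559/806 = 0.6935
  4: recall = 273/507 = 0.5385
  5: recall = 532/790 = 0.6734
  6: recall = 212/399 = 0.5313
Mean = (0.6960 + 0.6935 + 0.5385 + 0.6734 + 0.5313) / 5 = 0.627

0.627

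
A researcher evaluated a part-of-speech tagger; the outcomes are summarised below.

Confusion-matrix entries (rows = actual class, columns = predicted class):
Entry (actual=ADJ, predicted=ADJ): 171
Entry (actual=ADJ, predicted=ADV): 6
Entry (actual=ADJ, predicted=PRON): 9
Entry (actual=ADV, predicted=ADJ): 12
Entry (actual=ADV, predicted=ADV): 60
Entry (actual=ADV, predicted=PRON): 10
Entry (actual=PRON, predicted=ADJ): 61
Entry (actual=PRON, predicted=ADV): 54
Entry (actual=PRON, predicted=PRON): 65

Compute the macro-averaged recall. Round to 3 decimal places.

Per-class recall (TP/(TP+FN)):
  ADJ: TP=171, FN=6+9=15 → 171/186 = 0.9194
  ADV: TP=60, FN=12+10=22 → 60/82 = 0.7317
  PRON: TP=65, FN=61+54=115 → 65/180 = 0.3611
Macro-recall = mean = (0.9194 + 0.7317 + 0.3611) / 3 = 0.671

0.671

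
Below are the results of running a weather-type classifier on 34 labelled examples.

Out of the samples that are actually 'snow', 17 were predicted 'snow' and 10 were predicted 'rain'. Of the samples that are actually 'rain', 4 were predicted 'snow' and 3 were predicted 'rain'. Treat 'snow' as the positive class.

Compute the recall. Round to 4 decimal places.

Recall = TP/(TP+FN) = 17/(17+10) = 17/27 = 0.6296

0.6296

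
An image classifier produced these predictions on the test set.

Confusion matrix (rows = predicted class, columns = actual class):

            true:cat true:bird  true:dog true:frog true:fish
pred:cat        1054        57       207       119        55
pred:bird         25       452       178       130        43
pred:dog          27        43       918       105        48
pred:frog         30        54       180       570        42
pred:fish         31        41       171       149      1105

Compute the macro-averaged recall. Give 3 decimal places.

0.709

Per-class recall (TP/(TP+FN)):
  cat: TP=1054, FN=25+27+30+31=113 → 1054/1167 = 0.9032
  bird: TP=452, FN=57+43+54+41=195 → 452/647 = 0.6986
  dog: TP=918, FN=207+178+180+171=736 → 918/1654 = 0.5550
  frog: TP=570, FN=119+130+105+149=503 → 570/1073 = 0.5312
  fish: TP=1105, FN=55+43+48+42=188 → 1105/1293 = 0.8546
Macro-recall = mean = (0.9032 + 0.6986 + 0.5550 + 0.5312 + 0.8546) / 5 = 0.709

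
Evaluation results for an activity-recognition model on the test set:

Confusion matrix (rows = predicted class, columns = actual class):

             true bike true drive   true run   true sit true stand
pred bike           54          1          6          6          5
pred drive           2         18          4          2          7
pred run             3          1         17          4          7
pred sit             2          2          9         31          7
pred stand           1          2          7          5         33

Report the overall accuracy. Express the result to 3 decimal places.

Accuracy = trace / total = (54+18+17+31+33=153) / 236 = 153/236 = 0.648

0.648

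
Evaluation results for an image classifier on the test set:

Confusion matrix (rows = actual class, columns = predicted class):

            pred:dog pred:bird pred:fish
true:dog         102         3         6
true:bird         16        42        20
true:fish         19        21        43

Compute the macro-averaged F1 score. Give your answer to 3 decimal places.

0.657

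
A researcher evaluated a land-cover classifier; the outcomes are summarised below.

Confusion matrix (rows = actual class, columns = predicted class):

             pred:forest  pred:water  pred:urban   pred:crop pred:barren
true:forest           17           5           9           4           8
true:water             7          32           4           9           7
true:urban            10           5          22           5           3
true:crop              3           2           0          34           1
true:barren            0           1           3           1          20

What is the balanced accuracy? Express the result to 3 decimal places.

0.615

Balanced accuracy = mean of per-class recall.
  forest: recall = 17/43 = 0.3953
  water: recall = 32/59 = 0.5424
  urban: recall = 22/45 = 0.4889
  crop: recall = 34/40 = 0.8500
  barren: recall = 20/25 = 0.8000
Mean = (0.3953 + 0.5424 + 0.4889 + 0.8500 + 0.8000) / 5 = 0.615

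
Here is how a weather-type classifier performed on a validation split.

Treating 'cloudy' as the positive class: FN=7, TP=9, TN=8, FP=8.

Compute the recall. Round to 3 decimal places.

0.563

Recall = TP/(TP+FN) = 9/(9+7) = 9/16 = 0.563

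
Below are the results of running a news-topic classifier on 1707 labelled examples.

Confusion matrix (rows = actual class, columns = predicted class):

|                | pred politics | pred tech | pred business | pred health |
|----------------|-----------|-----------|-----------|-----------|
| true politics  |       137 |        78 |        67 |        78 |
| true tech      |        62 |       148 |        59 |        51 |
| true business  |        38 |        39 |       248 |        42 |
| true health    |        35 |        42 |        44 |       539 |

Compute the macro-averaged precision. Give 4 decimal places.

0.5846

Per-class precision (TP/(TP+FP)):
  politics: TP=137, FP=62+38+35=135 → 137/272 = 0.50368
  tech: TP=148, FP=78+39+42=159 → 148/307 = 0.48208
  business: TP=248, FP=67+59+44=170 → 248/418 = 0.59330
  health: TP=539, FP=78+51+42=171 → 539/710 = 0.75915
Macro-precision = mean = (0.50368 + 0.48208 + 0.59330 + 0.75915) / 4 = 0.5846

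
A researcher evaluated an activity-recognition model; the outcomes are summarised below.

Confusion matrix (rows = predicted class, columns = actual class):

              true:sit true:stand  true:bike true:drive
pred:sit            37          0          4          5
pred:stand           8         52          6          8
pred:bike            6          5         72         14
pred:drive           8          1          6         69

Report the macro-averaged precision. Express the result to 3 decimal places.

0.768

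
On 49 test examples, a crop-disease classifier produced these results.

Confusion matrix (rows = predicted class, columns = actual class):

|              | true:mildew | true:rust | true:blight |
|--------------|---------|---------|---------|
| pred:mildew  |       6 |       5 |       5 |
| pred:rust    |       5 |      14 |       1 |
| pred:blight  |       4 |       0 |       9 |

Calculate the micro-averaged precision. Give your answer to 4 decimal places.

0.5918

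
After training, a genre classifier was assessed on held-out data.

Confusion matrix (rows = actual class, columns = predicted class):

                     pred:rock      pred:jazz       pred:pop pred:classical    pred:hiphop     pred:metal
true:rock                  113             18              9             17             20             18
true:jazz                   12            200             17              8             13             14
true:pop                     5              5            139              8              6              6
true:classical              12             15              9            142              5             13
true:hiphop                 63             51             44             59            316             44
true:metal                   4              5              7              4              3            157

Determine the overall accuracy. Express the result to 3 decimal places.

0.675

Accuracy = trace / total = (113+200+139+142+316+157=1067) / 1581 = 1067/1581 = 0.675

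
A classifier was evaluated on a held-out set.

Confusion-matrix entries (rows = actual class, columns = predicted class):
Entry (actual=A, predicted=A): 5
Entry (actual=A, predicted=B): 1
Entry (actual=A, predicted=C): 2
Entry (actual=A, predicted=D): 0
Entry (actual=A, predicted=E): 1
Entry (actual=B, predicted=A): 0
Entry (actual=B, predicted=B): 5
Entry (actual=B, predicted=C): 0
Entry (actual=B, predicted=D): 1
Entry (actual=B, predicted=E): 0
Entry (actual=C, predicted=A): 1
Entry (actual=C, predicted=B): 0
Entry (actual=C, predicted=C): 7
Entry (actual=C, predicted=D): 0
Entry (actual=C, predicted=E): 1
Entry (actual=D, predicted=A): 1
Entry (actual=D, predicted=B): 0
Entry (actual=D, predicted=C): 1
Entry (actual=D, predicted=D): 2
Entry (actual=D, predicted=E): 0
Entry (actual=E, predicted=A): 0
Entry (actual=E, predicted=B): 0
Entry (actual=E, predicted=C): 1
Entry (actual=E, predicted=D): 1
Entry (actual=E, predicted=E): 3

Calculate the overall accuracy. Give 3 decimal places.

Accuracy = trace / total = (5+5+7+2+3=22) / 33 = 22/33 = 0.667

0.667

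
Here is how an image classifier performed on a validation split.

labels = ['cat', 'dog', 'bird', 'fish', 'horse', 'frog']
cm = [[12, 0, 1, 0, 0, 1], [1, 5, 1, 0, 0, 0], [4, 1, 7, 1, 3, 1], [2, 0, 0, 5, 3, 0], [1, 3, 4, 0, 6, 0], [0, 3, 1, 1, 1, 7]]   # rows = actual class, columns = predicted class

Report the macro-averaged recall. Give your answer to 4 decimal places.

Per-class recall (TP/(TP+FN)):
  cat: TP=12, FN=0+1+0+0+1=2 → 12/14 = 0.85714
  dog: TP=5, FN=1+1+0+0+0=2 → 5/7 = 0.71429
  bird: TP=7, FN=4+1+1+3+1=10 → 7/17 = 0.41176
  fish: TP=5, FN=2+0+0+3+0=5 → 5/10 = 0.50000
  horse: TP=6, FN=1+3+4+0+0=8 → 6/14 = 0.42857
  frog: TP=7, FN=0+3+1+1+1=6 → 7/13 = 0.53846
Macro-recall = mean = (0.85714 + 0.71429 + 0.41176 + 0.50000 + 0.42857 + 0.53846) / 6 = 0.5750

0.5750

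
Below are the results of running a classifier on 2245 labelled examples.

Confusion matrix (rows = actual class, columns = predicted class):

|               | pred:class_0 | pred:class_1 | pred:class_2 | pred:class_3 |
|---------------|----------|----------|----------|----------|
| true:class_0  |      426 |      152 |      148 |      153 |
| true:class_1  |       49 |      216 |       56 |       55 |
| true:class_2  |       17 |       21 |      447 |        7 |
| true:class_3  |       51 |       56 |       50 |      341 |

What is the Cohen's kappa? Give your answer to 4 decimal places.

0.5151

Observed agreement pₒ = trace/N = 1430/2245 = 0.63697
Expected agreement pₑ = Σ (rowᵢ·colᵢ)/N² = (879·543 + 376·445 + 492·701 + 498·556)/2245² = 0.25127
κ = (pₒ − pₑ)/(1 − pₑ) = (0.63697 − 0.25127)/(1 − 0.25127) = 0.5151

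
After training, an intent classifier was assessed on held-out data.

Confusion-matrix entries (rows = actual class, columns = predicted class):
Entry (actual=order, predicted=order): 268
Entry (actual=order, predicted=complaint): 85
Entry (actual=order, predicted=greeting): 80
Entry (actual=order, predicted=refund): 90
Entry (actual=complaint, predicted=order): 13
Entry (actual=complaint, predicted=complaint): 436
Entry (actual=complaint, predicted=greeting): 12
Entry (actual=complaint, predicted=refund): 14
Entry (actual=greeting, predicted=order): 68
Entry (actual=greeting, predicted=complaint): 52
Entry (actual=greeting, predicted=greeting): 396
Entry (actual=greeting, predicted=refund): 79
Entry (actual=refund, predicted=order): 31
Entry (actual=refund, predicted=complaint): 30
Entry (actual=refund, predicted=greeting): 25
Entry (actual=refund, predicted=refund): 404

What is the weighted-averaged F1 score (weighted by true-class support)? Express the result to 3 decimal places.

0.714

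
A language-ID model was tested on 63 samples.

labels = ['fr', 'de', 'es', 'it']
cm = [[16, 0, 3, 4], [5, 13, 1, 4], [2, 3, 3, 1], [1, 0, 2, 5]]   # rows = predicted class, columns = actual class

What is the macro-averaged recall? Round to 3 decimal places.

Per-class recall (TP/(TP+FN)):
  fr: TP=16, FN=5+2+1=8 → 16/24 = 0.6667
  de: TP=13, FN=0+3+0=3 → 13/16 = 0.8125
  es: TP=3, FN=3+1+2=6 → 3/9 = 0.3333
  it: TP=5, FN=4+4+1=9 → 5/14 = 0.3571
Macro-recall = mean = (0.6667 + 0.8125 + 0.3333 + 0.3571) / 4 = 0.542

0.542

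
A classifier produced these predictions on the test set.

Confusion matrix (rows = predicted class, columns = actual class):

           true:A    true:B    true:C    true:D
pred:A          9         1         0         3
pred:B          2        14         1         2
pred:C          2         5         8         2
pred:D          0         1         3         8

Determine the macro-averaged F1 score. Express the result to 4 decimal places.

Per-class F1 score (2·TP/(2·TP+FP+FN)):
  A: TP=9, FP=1+0+3=4, FN=2+2+0=4 → 18/26 = 0.69231
  B: TP=14, FP=2+1+2=5, FN=1+5+1=7 → 28/40 = 0.70000
  C: TP=8, FP=2+5+2=9, FN=0+1+3=4 → 16/29 = 0.55172
  D: TP=8, FP=0+1+3=4, FN=3+2+2=7 → 16/27 = 0.59259
Macro-F1 score = mean = (0.69231 + 0.70000 + 0.55172 + 0.59259) / 4 = 0.6342

0.6342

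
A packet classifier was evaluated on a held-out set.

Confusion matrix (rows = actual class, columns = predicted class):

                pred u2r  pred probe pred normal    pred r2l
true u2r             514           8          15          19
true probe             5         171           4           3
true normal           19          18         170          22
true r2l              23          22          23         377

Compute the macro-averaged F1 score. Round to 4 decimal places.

0.8532

Per-class F1 score (2·TP/(2·TP+FP+FN)):
  u2r: TP=514, FP=5+19+23=47, FN=8+15+19=42 → 1028/1117 = 0.92032
  probe: TP=171, FP=8+18+22=48, FN=5+4+3=12 → 342/402 = 0.85075
  normal: TP=170, FP=15+4+23=42, FN=19+18+22=59 → 340/441 = 0.77098
  r2l: TP=377, FP=19+3+22=44, FN=23+22+23=68 → 754/866 = 0.87067
Macro-F1 score = mean = (0.92032 + 0.85075 + 0.77098 + 0.87067) / 4 = 0.8532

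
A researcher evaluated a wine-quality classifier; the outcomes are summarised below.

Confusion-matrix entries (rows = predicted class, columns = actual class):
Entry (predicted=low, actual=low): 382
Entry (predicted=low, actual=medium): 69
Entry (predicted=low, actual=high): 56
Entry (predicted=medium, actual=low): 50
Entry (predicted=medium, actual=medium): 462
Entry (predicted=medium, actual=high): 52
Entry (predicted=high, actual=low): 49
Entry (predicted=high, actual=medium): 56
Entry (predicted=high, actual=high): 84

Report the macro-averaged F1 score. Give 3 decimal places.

0.672

Per-class F1 score (2·TP/(2·TP+FP+FN)):
  low: TP=382, FP=69+56=125, FN=50+49=99 → 764/988 = 0.7733
  medium: TP=462, FP=50+52=102, FN=69+56=125 → 924/1151 = 0.8028
  high: TP=84, FP=49+56=105, FN=56+52=108 → 168/381 = 0.4409
Macro-F1 score = mean = (0.7733 + 0.8028 + 0.4409) / 3 = 0.672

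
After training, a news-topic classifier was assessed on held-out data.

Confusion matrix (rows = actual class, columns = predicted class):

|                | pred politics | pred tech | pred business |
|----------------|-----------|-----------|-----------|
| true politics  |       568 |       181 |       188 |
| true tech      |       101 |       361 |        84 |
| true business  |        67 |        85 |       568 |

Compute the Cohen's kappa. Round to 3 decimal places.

Observed agreement pₒ = trace/N = 1497/2203 = 0.6795
Expected agreement pₑ = Σ (rowᵢ·colᵢ)/N² = (937·736 + 546·627 + 720·840)/2203² = 0.3373
κ = (pₒ − pₑ)/(1 − pₑ) = (0.6795 − 0.3373)/(1 − 0.3373) = 0.516

0.516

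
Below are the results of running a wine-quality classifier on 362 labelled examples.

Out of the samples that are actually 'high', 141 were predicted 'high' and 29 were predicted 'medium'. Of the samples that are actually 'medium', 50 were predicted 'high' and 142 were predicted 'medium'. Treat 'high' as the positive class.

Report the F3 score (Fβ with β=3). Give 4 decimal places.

0.8193

Fβ = (1+β²)·TP / ((1+β²)·TP + β²·FN + FP), with β²=9
= 10·141 / (10·141 + 9·29 + 50) = 0.8193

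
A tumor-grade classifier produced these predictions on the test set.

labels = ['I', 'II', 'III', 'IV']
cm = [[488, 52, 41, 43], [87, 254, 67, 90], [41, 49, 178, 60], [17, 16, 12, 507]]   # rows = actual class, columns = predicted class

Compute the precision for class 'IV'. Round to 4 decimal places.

One-vs-rest for 'IV': TP = diagonal; FP = other classes predicted 'IV'; FN = 'IV' predicted as other.
precision = TP/(TP+FP).
IV: TP=507, FP=43+90+60=193 → 507/700 = 0.72429

0.7243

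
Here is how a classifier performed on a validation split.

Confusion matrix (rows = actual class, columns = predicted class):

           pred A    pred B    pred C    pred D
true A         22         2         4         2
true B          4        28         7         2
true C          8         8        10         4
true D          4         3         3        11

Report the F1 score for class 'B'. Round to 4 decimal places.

F1 score = 2·TP/(2·TP+FP+FN).
B: TP=28, FP=2+8+3=13, FN=4+7+2=13 → 56/82 = 0.68293

0.6829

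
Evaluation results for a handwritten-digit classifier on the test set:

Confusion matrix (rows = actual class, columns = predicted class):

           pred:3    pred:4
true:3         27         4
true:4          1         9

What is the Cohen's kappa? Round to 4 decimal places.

Observed agreement pₒ = trace/N = 36/41 = 0.87805
Expected agreement pₑ = Σ (rowᵢ·colᵢ)/N² = (31·28 + 10·13)/41² = 0.59369
κ = (pₒ − pₑ)/(1 − pₑ) = (0.87805 − 0.59369)/(1 − 0.59369) = 0.6999

0.6999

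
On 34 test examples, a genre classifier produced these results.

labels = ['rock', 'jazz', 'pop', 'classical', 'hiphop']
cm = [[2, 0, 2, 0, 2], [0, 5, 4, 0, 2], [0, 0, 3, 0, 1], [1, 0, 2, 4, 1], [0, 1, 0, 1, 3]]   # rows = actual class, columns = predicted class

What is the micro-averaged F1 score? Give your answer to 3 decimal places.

0.500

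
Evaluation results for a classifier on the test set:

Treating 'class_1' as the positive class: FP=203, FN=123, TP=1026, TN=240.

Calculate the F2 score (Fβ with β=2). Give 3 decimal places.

0.881

Fβ = (1+β²)·TP / ((1+β²)·TP + β²·FN + FP), with β²=4
= 5·1026 / (5·1026 + 4·123 + 203) = 0.881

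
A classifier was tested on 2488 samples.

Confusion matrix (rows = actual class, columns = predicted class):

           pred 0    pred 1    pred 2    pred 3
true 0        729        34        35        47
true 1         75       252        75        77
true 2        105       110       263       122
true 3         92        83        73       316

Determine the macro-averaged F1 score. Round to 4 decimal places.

Per-class F1 score (2·TP/(2·TP+FP+FN)):
  0: TP=729, FP=75+105+92=272, FN=34+35+47=116 → 1458/1846 = 0.78982
  1: TP=252, FP=34+110+83=227, FN=75+75+77=227 → 504/958 = 0.52610
  2: TP=263, FP=35+75+73=183, FN=105+110+122=337 → 526/1046 = 0.50287
  3: TP=316, FP=47+77+122=246, FN=92+83+73=248 → 632/1126 = 0.56128
Macro-F1 score = mean = (0.78982 + 0.52610 + 0.50287 + 0.56128) / 4 = 0.5950

0.5950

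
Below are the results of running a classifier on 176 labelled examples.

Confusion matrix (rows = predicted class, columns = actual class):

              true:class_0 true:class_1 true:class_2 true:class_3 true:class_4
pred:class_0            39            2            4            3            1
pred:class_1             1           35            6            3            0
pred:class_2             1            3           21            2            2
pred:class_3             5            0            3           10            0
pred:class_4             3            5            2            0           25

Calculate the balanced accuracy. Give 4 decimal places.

0.7211

Balanced accuracy = mean of per-class recall.
  class_0: recall = 39/49 = 0.79592
  class_1: recall = 35/45 = 0.77778
  class_2: recall = 21/36 = 0.58333
  class_3: recall = 10/18 = 0.55556
  class_4: recall = 25/28 = 0.89286
Mean = (0.79592 + 0.77778 + 0.58333 + 0.55556 + 0.89286) / 5 = 0.7211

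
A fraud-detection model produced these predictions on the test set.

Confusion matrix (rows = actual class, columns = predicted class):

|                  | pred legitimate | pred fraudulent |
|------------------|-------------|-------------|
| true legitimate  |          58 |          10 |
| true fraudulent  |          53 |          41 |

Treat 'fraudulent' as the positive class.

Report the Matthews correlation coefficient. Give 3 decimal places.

0.307

MCC = (TP·TN − FP·FN) / √((TP+FP)(TP+FN)(TN+FP)(TN+FN))
Numerator = 41·58 − 10·53 = 1848
Denominator = √(51·94·68·111) = √36185112 = 6015.4062
MCC = 1848 / 6015.4062 = 0.307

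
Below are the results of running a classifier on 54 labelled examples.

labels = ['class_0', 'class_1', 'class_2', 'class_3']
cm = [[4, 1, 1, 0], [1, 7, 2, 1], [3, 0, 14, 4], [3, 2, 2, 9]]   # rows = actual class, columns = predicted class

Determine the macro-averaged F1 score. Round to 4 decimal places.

Per-class F1 score (2·TP/(2·TP+FP+FN)):
  class_0: TP=4, FP=1+3+3=7, FN=1+1+0=2 → 8/17 = 0.47059
  class_1: TP=7, FP=1+0+2=3, FN=1+2+1=4 → 14/21 = 0.66667
  class_2: TP=14, FP=1+2+2=5, FN=3+0+4=7 → 28/40 = 0.70000
  class_3: TP=9, FP=0+1+4=5, FN=3+2+2=7 → 18/30 = 0.60000
Macro-F1 score = mean = (0.47059 + 0.66667 + 0.70000 + 0.60000) / 4 = 0.6093

0.6093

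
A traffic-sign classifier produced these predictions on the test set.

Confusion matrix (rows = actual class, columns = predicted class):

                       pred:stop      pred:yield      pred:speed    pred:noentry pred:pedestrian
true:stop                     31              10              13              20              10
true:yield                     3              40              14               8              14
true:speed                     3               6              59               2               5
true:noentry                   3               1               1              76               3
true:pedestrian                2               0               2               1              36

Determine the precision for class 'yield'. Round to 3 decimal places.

0.702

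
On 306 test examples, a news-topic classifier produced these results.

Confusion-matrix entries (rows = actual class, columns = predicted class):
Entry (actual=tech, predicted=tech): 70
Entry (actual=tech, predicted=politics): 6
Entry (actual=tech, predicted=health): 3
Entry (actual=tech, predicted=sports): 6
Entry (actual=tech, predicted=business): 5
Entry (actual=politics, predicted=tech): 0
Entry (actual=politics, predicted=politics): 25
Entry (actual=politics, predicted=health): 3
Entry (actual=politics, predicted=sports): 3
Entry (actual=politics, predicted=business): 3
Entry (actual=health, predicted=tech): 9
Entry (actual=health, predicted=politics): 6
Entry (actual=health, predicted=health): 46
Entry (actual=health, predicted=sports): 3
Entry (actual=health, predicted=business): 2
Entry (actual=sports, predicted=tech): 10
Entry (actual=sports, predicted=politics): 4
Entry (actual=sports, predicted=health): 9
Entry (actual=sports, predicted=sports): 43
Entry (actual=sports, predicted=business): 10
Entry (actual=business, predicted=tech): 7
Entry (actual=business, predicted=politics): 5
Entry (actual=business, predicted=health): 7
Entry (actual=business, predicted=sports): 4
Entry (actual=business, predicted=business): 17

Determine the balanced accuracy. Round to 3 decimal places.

0.640

Balanced accuracy = mean of per-class recall.
  tech: recall = 70/90 = 0.7778
  politics: recall = 25/34 = 0.7353
  health: recall = 46/66 = 0.6970
  sports: recall = 43/76 = 0.5658
  business: recall = 17/40 = 0.4250
Mean = (0.7778 + 0.7353 + 0.6970 + 0.5658 + 0.4250) / 5 = 0.640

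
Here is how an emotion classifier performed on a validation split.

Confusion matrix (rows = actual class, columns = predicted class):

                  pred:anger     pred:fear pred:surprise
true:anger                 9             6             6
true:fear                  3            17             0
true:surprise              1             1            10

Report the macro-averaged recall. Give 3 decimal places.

Per-class recall (TP/(TP+FN)):
  anger: TP=9, FN=6+6=12 → 9/21 = 0.4286
  fear: TP=17, FN=3+0=3 → 17/20 = 0.8500
  surprise: TP=10, FN=1+1=2 → 10/12 = 0.8333
Macro-recall = mean = (0.4286 + 0.8500 + 0.8333) / 3 = 0.704

0.704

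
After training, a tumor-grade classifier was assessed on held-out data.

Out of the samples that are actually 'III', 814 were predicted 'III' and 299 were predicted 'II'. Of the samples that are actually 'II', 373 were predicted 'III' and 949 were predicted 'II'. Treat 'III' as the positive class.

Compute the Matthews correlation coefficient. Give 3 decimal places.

0.448

MCC = (TP·TN − FP·FN) / √((TP+FP)(TP+FN)(TN+FP)(TN+FN))
Numerator = 814·949 − 373·299 = 660959
Denominator = √(1187·1113·1322·1248) = √2179675907136 = 1476372.5503
MCC = 660959 / 1476372.5503 = 0.448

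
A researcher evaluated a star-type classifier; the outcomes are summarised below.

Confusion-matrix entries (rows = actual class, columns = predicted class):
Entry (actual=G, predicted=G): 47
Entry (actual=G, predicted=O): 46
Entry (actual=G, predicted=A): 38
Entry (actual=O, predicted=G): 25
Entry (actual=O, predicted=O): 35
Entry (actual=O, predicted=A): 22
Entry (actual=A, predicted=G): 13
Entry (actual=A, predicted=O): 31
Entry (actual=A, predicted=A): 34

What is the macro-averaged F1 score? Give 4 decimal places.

0.3971

Per-class F1 score (2·TP/(2·TP+FP+FN)):
  G: TP=47, FP=25+13=38, FN=46+38=84 → 94/216 = 0.43519
  O: TP=35, FP=46+31=77, FN=25+22=47 → 70/194 = 0.36082
  A: TP=34, FP=38+22=60, FN=13+31=44 → 68/172 = 0.39535
Macro-F1 score = mean = (0.43519 + 0.36082 + 0.39535) / 3 = 0.3971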